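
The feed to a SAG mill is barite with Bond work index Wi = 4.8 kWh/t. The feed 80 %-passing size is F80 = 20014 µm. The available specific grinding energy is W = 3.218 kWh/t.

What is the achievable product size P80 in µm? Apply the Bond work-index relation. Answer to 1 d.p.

P80 = 182.1 µm

W_Bond = 10·Wi·(1/√P₈₀ − 1/√F₈₀)
1/√P80 = 1/√F80 + W/(10·Wi)
  = 3.2180/(10·4.8) + 1/√20014 = 0.067042 + 0.007069 = 0.074110
P80 = (1/0.074110)² = 13.4934² = 182.07 µm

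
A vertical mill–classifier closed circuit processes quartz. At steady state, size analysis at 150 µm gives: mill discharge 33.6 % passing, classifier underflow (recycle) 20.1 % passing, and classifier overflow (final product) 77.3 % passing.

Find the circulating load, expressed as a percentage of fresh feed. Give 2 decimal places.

CL = 323.70 %

Two-product formula at 150 µm:
d + r·d = r·u + o → r(d−u) = o−d
r = (77.3 − 33.6)/(33.6 − 20.1) = 43.7/13.5 = 3.2370
CL = 100·r = 323.70 %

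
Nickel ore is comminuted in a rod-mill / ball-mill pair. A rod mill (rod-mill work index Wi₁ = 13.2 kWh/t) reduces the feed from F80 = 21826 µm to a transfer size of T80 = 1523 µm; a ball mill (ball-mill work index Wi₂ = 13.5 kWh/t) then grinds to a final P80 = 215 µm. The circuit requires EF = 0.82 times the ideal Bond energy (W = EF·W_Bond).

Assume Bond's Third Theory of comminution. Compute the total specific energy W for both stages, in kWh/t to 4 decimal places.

W = 6.7540 kWh/t

W = 10 Wi (P80^-0.5 − F80^-0.5)
Stage 1 (21826→1523 µm, Wi₁=13.2): W₁ = 10·13.2·(0.025624 − 0.006769) = 2.4889 kWh/t
Stage 2 (1523→215 µm, Wi₂=13.5): W₂ = 10·13.5·(0.068199 − 0.025624) = 5.7477 kWh/t
W = W₁ + W₂ = 2.4889 + 5.7477 = 8.2366 kWh/t
W_actual = 0.82 × 8.2366 = 6.7540 kWh/t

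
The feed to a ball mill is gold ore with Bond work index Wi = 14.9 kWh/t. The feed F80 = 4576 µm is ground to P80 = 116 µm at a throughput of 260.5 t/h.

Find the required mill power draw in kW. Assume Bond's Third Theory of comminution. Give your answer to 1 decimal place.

P = 3030.0 kW

W = 10 Wi (1/√P80 − 1/√F80)  [Bond]
W = 10·14.9·(1/√116 − 1/√4576) = 10·14.9·(0.078065) = 11.6317 kWh/t
Mill draw = 11.6317 × 260.5 = 3030.0 kW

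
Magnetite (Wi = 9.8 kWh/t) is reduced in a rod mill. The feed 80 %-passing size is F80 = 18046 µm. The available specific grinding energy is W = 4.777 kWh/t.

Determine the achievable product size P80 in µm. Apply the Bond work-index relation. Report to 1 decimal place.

W = 10·Wi·[P80^(−½) − F80^(−½)]
⇒ 1/√P80 = W/(10·Wi) + 1/√F80
  = 4.7770/(10·9.8) + 1/√18046 = 0.048745 + 0.007444 = 0.056189
P80 = (1/0.056189)² = 17.7971² = 316.74 µm

P80 = 316.7 µm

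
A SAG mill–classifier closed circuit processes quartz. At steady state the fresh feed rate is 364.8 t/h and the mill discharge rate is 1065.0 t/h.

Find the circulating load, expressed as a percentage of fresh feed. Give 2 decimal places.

Steady state: M = F + R.
R = M − F = 1065.0 − 364.8 = 700.2 t/h
CL = 100·R/F = 100·700.2/364.8 = 191.94 %

CL = 191.94 %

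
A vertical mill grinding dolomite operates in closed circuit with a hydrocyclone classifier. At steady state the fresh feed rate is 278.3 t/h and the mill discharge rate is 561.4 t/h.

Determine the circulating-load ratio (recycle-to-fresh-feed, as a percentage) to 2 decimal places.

Steady state: M = F + R.
R = M − F = 561.4 − 278.3 = 283.1 t/h
CL = 100·R/F = 100·283.1/278.3 = 101.72 %

CL = 101.72 %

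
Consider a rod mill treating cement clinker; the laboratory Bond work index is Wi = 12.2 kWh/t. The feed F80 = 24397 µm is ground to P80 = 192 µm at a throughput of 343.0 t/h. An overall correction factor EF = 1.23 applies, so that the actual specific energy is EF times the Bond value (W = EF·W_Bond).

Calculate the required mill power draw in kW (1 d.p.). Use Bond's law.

P = 3385.0 kW

W = 10 Wi / √P80 − 10 Wi / √F80
W = 10·12.2·(1/√192 − 1/√24397) = 10·12.2·(0.065767) = 8.0235 kWh/t
Apply correction: 8.0235 × 1.23 = 9.8689 kWh/t
P = W·T = 9.8689·343.0 = 3385.0 kW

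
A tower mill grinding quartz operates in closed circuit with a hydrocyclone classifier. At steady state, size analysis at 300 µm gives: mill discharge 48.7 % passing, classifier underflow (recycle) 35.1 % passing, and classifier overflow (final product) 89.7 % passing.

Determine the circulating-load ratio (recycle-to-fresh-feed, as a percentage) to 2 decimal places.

CL = 301.47 %

Two-product formula at 300 µm:
(1+r)·d = r·u + o ⇒ r = (o−d)/(d−u)
r = (89.7 − 48.7)/(48.7 − 35.1) = 41.0/13.6 = 3.0147
CL = 100·r = 301.47 %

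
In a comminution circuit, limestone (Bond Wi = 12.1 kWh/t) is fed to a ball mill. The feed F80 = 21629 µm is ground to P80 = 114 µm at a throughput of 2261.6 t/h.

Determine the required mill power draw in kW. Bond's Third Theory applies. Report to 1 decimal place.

W = 10 Wi / √P80 − 10 Wi / √F80
W = 10·12.1·(1/√114 − 1/√21629) = 10·12.1·(0.086859) = 10.5099 kWh/t
Power = W × throughput = 10.5099 kWh/t × 2261.6 t/h = 23769.3 kW

P = 23769.3 kW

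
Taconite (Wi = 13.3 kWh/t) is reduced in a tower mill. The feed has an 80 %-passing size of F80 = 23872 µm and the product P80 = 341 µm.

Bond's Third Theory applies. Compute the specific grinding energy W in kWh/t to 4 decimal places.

W = 6.3415 kWh/t

Bond:  W = 10 Wi (1/√P − 1/√F)
1/√341 = 0.054153;  1/√23872 = 0.006472
W = 10·13.3·(0.054153 − 0.006472) = 6.3415 kWh/t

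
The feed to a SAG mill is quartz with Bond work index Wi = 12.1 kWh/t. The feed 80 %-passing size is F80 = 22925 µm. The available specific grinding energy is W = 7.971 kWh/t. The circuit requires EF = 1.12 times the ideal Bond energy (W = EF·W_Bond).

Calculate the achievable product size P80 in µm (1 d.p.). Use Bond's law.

W = 10 Wi (1/√P80 − 1/√F80)  [Bond]
W_Bond = W / EF = 7.971 / 1.12 = 7.1170 kWh/t
⇒ 1/√P80 = W_Bond/(10·Wi) + 1/√F80
  = 7.1170/(10·12.1) + 1/√22925 = 0.058818 + 0.006605 = 0.065422
P80 = (1/0.065422)² = 15.2853² = 233.64 µm

P80 = 233.6 µm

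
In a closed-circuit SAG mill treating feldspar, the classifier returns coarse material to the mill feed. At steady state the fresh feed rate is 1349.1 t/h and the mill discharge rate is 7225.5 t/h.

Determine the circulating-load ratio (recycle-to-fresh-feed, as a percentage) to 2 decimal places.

Steady state: M = F + R.
R = M − F = 7225.5 − 1349.1 = 5876.4 t/h
CL = 100·R/F = 100·5876.4/1349.1 = 435.58 %

CL = 435.58 %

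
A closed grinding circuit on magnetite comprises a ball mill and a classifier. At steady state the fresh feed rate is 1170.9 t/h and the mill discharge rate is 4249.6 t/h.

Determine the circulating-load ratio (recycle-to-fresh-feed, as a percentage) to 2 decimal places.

CL = 262.93 %

Mill node: discharge = fresh + recycle.
R = M − F = 4249.6 − 1170.9 = 3078.7 t/h
CL = 100·R/F = 100·3078.7/1170.9 = 262.93 %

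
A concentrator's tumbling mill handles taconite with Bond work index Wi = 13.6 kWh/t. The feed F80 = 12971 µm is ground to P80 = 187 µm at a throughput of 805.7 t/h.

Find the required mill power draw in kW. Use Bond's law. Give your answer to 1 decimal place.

Bond:  W = 10 Wi (1/√P − 1/√F)
W = 10·13.6·(1/√187 − 1/√12971) = 10·13.6·(0.064347) = 8.7512 kWh/t
P_mill = W·ṁ = 8.7512·805.7 = 7050.8 kW

P = 7050.8 kW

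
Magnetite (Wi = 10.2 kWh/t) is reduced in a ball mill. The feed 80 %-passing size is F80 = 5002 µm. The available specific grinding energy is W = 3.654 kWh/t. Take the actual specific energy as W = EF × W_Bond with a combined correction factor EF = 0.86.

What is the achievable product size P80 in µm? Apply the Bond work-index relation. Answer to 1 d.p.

P80 = 321.2 µm

W = 10·Wi·[P80^(−½) − F80^(−½)]
W_Bond = W / EF = 3.654 / 0.86 = 4.2488 kWh/t
1/√P80 = 1/√F80 + W_Bond/(10·Wi)
  = 4.2488/(10·10.2) + 1/√5002 = 0.041655 + 0.014139 = 0.055795
P80 = (1/0.055795)² = 17.9229² = 321.23 µm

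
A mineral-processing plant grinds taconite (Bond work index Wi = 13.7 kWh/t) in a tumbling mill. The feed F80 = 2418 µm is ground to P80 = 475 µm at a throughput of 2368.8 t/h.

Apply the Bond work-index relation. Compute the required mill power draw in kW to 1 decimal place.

P = 8290.6 kW

W_Bond = 10·Wi·(1/√P₈₀ − 1/√F₈₀)
W = 10·13.7·(1/√475 − 1/√2418) = 10·13.7·(0.025547) = 3.4999 kWh/t
P = W·T = 3.4999·2368.8 = 8290.6 kW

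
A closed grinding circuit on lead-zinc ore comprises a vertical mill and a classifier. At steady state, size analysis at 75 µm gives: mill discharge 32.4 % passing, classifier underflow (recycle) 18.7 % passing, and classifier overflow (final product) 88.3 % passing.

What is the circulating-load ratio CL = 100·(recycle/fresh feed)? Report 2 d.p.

CL = 408.03 %

Mass balance on the −75 µm fraction:
d + r·d = r·u + o → r(d−u) = o−d
r = (88.3 − 32.4)/(32.4 − 18.7) = 55.9/13.7 = 4.0803
CL = 100·r = 408.03 %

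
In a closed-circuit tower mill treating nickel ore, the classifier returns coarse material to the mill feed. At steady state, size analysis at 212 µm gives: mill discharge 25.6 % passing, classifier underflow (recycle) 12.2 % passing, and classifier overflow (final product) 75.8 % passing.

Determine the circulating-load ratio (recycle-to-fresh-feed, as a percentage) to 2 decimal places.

CL = 374.63 %

Mass balance on the −212 µm fraction:
(1+r)d = ru + o → r = (o−d)/(d−u)
r = (75.8 − 25.6)/(25.6 − 12.2) = 50.2/13.4 = 3.7463
CL = 100·r = 374.63 %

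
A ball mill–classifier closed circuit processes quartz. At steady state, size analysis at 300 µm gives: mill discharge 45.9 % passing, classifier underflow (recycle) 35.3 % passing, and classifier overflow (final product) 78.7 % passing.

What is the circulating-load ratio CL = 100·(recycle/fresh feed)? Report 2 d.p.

CL = 309.43 %

Two-product formula at 300 µm:
(1+r)d = ru + o → r = (o−d)/(d−u)
r = (78.7 − 45.9)/(45.9 − 35.3) = 32.8/10.6 = 3.0943
CL = 100·r = 309.43 %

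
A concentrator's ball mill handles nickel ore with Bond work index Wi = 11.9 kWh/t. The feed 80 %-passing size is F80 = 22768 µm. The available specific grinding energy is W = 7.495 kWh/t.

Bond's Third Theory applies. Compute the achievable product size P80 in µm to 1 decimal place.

P80 = 206.4 µm

W = 10 Wi (1/√P80 − 1/√F80)  [Bond]
P80^(−½) = W/(10 Wi) + F80^(−½)
  = 7.4950/(10·11.9) + 1/√22768 = 0.062983 + 0.006627 = 0.069611
P80 = (1/0.069611)² = 14.3656² = 206.37 µm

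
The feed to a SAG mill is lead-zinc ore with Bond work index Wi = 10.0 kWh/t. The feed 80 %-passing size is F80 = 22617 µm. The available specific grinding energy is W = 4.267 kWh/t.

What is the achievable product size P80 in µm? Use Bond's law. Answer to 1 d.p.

W = 10 Wi (1/√P80 − 1/√F80)  [Bond]
⇒ 1/√P80 = W/(10 Wi) + 1/√F80
  = 4.2670/(10·10.0) + 1/√22617 = 0.042670 + 0.006649 = 0.049319
P80 = (1/0.049319)² = 20.2760² = 411.12 µm

P80 = 411.1 µm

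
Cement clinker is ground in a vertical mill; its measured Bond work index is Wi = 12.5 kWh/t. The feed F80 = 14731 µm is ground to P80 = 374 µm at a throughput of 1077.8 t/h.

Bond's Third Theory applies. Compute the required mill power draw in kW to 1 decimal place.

W_Bond = 10·Wi·(1/√P₈₀ − 1/√F₈₀)
W = 10·12.5·(1/√374 − 1/√14731) = 10·12.5·(0.043470) = 5.4337 kWh/t
Power = W × throughput = 5.4337 kWh/t × 1077.8 t/h = 5856.4 kW

P = 5856.4 kW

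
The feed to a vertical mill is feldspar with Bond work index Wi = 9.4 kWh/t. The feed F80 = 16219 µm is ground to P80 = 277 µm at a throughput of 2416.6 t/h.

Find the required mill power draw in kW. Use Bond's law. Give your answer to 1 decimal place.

W_Bond = 10·Wi·(1/√P₈₀ − 1/√F₈₀)
W = 10·9.4·(1/√277 − 1/√16219) = 10·9.4·(0.052232) = 4.9098 kWh/t
Power = W × throughput = 4.9098 kWh/t × 2416.6 t/h = 11865.1 kW

P = 11865.1 kW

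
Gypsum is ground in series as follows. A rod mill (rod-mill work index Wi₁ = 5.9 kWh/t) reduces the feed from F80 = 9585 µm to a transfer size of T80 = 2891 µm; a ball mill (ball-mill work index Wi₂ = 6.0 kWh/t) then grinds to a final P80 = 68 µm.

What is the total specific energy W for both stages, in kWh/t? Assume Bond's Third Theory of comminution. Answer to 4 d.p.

W = 6.6548 kWh/t

W = 10·Wi·[P80^(−½) − F80^(−½)]
Stage 1 (9585→2891 µm, Wi₁=5.9): W₁ = 10·5.9·(0.018598 − 0.010214) = 0.4947 kWh/t
Stage 2 (2891→68 µm, Wi₂=6.0): W₂ = 10·6.0·(0.121268 − 0.018598) = 6.1602 kWh/t
W = W₁ + W₂ = 0.4947 + 6.1602 = 6.6548 kWh/t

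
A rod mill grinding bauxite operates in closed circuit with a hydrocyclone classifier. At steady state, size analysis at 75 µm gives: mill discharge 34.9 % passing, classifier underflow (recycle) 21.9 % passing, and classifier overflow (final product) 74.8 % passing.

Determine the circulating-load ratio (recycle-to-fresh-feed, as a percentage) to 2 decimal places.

CL = 306.92 %

Two-product formula at 75 µm:
r = (o − d)/(d − u)
r = (74.8 − 34.9)/(34.9 − 21.9) = 39.9/13.0 = 3.0692
CL = 100·r = 306.92 %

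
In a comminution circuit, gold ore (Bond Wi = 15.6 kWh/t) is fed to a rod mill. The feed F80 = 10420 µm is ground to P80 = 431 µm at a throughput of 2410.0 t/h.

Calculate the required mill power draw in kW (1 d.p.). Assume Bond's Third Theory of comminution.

P = 14426.3 kW

W = 10·Wi·[P80^(−½) − F80^(−½)]
W = 10·15.6·(1/√431 − 1/√10420) = 10·15.6·(0.038372) = 5.9860 kWh/t
Power = W × throughput = 5.9860 kWh/t × 2410.0 t/h = 14426.3 kW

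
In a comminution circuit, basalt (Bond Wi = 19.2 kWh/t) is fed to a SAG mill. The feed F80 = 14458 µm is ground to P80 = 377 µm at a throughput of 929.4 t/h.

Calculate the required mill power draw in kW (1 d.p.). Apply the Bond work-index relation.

P = 7706.3 kW

Bond:  W = 10 Wi (1/√P − 1/√F)
W = 10·19.2·(1/√377 − 1/√14458) = 10·19.2·(0.043186) = 8.2917 kWh/t
P_mill = W·ṁ = 8.2917·929.4 = 7706.3 kW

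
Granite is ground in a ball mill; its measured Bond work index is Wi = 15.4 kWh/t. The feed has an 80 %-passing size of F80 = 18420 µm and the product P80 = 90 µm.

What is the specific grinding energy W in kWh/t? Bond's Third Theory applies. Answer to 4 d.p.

W = 15.0983 kWh/t

W_Bond = 10·Wi·(1/√P₈₀ − 1/√F₈₀)
1/√90 = 0.105409;  1/√18420 = 0.007368
W = 10·15.4·(0.105409 − 0.007368) = 15.0983 kWh/t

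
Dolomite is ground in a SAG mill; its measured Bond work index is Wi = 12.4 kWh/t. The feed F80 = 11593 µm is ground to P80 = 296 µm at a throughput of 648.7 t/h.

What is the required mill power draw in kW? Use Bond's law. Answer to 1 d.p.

P = 3928.3 kW

Bond: W = 10·Wi·(1/√P80 − 1/√F80)
W = 10·12.4·(1/√296 − 1/√11593) = 10·12.4·(0.048836) = 6.0557 kWh/t
Power = W × throughput = 6.0557 kWh/t × 648.7 t/h = 3928.3 kW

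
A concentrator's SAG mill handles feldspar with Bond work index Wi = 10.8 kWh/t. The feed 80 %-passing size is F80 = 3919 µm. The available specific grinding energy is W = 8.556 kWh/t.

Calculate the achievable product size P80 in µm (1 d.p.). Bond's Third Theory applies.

P80 = 110.3 µm

W = 10 Wi / √P80 − 10 Wi / √F80
⇒ 1/√P80 = W/(10·Wi) + 1/√F80
  = 8.5560/(10·10.8) + 1/√3919 = 0.079222 + 0.015974 = 0.095196
P80 = (1/0.095196)² = 10.5046² = 110.35 µm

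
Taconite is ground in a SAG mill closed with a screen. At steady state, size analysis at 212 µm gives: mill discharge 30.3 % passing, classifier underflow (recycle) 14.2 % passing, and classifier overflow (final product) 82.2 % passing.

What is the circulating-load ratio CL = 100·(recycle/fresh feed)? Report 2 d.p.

CL = 322.36 %

Balance %-passing 212 µm (r = R/F):
Fd + Rd = Ru + Fo ⇒ R/F = (o−d)/(d−u)
r = (82.2 − 30.3)/(30.3 − 14.2) = 51.9/16.1 = 3.2236
CL = 100·r = 322.36 %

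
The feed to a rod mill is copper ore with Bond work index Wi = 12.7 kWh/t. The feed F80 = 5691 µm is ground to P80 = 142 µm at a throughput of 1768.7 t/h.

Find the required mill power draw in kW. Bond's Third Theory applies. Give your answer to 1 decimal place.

P = 15872.5 kW

W = 10·Wi·[P80^(−½) − F80^(−½)]
W = 10·12.7·(1/√142 − 1/√5691) = 10·12.7·(0.070662) = 8.9741 kWh/t
P = W·T = 8.9741·1768.7 = 15872.5 kW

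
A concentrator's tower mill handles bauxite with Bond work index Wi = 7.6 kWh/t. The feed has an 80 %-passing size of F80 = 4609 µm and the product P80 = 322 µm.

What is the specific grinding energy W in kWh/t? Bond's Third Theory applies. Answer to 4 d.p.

W = 3.1159 kWh/t

W = 10 Wi / √P80 − 10 Wi / √F80
1/√322 = 0.055728;  1/√4609 = 0.014730
W = 10·7.6·(0.055728 − 0.014730) = 3.1159 kWh/t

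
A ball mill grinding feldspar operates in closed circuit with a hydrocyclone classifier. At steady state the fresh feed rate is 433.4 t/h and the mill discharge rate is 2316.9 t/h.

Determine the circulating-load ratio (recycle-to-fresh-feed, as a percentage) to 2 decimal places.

CL = 434.59 %

Discharge = new feed + return, hence
R = M − F = 2316.9 − 433.4 = 1883.5 t/h
CL = 100·R/F = 100·1883.5/433.4 = 434.59 %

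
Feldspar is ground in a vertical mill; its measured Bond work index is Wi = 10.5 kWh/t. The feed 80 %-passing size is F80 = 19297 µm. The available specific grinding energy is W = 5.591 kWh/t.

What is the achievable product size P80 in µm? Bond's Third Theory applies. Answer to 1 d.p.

Bond:  W = 10 Wi (1/√P − 1/√F)
1/√P80 = 1/√F80 + W/(10·Wi)
  = 5.5910/(10·10.5) + 1/√19297 = 0.053248 + 0.007199 = 0.060446
P80 = (1/0.060446)² = 16.5436² = 273.69 µm

P80 = 273.7 µm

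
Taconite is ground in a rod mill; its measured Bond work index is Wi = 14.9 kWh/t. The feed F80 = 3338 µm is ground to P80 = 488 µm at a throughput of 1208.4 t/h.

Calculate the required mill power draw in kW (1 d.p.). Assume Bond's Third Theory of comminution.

P = 5034.1 kW

W = 10·Wi·(P80^(-½) − F80^(-½))
W = 10·14.9·(1/√488 − 1/√3338) = 10·14.9·(0.027959) = 4.1660 kWh/t
P = W·T = 4.1660·1208.4 = 5034.1 kW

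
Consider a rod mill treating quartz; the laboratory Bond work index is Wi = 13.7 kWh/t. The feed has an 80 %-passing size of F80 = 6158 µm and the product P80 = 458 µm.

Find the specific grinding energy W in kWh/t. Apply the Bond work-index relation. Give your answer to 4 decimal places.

Bond:  W = 10 Wi (1/√P − 1/√F)
1/√458 = 0.046727;  1/√6158 = 0.012743
W = 10·13.7·(0.046727 − 0.012743) = 4.6558 kWh/t

W = 4.6558 kWh/t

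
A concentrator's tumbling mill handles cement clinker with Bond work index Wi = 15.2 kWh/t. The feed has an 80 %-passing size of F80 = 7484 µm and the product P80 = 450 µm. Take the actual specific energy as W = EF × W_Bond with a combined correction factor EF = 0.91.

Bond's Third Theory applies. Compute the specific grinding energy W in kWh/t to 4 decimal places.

W = 4.9216 kWh/t

W = 10 Wi / √P80 − 10 Wi / √F80
1/√450 = 0.047140;  1/√7484 = 0.011559
W = 10·15.2·(0.047140 − 0.011559) = 5.4083 kWh/t
Corrected W = EF·W_Bond = 0.91·5.4083 = 4.9216 kWh/t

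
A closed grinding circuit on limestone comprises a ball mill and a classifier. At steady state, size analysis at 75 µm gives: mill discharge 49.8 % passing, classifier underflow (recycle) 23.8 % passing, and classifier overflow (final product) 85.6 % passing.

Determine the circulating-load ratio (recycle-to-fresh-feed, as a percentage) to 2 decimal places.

CL = 137.69 %

Balance %-passing 75 µm (r = R/F):
(1+r)·d = r·u + o ⇒ r = (o−d)/(d−u)
r = (85.6 − 49.8)/(49.8 − 23.8) = 35.8/26.0 = 1.3769
CL = 100·r = 137.69 %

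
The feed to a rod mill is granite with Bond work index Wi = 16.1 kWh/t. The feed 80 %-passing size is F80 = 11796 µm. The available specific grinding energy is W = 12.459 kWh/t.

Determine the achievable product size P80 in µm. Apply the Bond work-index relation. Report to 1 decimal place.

W = 10 Wi (1/√P80 − 1/√F80)  [Bond]
⇒ 1/√P80 = W/(10 Wi) + 1/√F80
  = 12.4590/(10·16.1) + 1/√11796 = 0.077385 + 0.009207 = 0.086592
P80 = (1/0.086592)² = 11.5484² = 133.36 µm

P80 = 133.4 µm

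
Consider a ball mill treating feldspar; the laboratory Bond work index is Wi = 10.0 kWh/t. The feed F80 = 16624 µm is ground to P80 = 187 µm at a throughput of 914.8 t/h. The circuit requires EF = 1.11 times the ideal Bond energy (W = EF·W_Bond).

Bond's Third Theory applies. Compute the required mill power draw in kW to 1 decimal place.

W = 10 Wi (P80^-0.5 − F80^-0.5)
W = 10·10.0·(1/√187 − 1/√16624) = 10·10.0·(0.065371) = 6.5371 kWh/t
W_actual = 1.11 × 6.5371 = 7.2562 kWh/t
P_mill = W·ṁ = 7.2562·914.8 = 6638.0 kW

P = 6638.0 kW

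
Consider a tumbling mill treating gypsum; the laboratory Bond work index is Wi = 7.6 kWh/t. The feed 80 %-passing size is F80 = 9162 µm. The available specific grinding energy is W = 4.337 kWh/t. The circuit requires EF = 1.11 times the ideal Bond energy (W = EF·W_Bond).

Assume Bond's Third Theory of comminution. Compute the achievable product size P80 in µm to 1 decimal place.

Bond: W = 10·Wi·(1/√P80 − 1/√F80)
W_Bond = W / EF = 4.337 / 1.11 = 3.9072 kWh/t
P80^-0.5 = F80^-0.5 + W_Bond/(10 Wi)
  = 3.9072/(10·7.6) + 1/√9162 = 0.051411 + 0.010447 = 0.061858
P80 = (1/0.061858)² = 16.1661² = 261.34 µm

P80 = 261.3 µm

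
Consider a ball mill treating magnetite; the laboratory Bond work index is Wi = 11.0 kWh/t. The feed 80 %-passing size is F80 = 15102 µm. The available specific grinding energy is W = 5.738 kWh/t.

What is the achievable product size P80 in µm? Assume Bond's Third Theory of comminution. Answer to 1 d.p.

Bond:  W = 10 Wi (1/√P − 1/√F)
1/√P80 = 1/√F80 + W/(10·Wi)
  = 5.7380/(10·11.0) + 1/√15102 = 0.052164 + 0.008137 = 0.060301
P80 = (1/0.060301)² = 16.5835² = 275.01 µm

P80 = 275.0 µm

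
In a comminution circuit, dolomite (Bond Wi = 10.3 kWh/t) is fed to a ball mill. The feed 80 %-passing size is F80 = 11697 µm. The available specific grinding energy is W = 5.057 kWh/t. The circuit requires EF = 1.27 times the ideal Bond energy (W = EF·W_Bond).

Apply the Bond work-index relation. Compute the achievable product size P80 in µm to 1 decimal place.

W = 10 Wi (P80^-0.5 − F80^-0.5)
W_Bond = W / EF = 5.057 / 1.27 = 3.9819 kWh/t
1/√P80 = 1/√F80 + W_Bond/(10·Wi)
  = 3.9819/(10·10.3) + 1/√11697 = 0.038659 + 0.009246 = 0.047905
P80 = (1/0.047905)² = 20.8745² = 435.75 µm

P80 = 435.7 µm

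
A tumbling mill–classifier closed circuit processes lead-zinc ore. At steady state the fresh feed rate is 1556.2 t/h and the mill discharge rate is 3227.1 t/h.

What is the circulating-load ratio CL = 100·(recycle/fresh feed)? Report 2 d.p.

Discharge = new feed + return, hence
R = M − F = 3227.1 − 1556.2 = 1670.9 t/h
CL = 100·R/F = 100·1670.9/1556.2 = 107.37 %

CL = 107.37 %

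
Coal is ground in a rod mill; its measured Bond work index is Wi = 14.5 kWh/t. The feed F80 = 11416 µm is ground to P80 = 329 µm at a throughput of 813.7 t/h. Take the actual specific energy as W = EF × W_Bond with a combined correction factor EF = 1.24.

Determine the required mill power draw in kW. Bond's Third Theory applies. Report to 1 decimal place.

W = 10·Wi·[P80^(−½) − F80^(−½)]
W = 10·14.5·(1/√329 − 1/√11416) = 10·14.5·(0.045772) = 6.6370 kWh/t
With EF = 1.24: W = 6.6370·1.24 = 8.2299 kWh/t
P_mill = W·ṁ = 8.2299·813.7 = 6696.7 kW

P = 6696.7 kW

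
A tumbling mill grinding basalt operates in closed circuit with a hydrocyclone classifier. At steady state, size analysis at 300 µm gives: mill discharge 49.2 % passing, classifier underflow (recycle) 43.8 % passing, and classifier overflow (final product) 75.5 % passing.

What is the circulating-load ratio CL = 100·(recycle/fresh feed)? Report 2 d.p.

Mass balance on the −300 µm fraction:
Fd + Rd = Ru + Fo ⇒ R/F = (o−d)/(d−u)
r = (75.5 − 49.2)/(49.2 − 43.8) = 26.3/5.4 = 4.8704
CL = 100·r = 487.04 %

CL = 487.04 %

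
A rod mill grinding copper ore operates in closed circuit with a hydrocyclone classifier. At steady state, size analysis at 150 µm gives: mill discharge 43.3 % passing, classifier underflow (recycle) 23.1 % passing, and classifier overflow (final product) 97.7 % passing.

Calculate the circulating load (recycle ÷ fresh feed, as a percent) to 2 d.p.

CL = 269.31 %

Mass balance on the −150 µm fraction:
(1+r)d = ru + o → r = (o−d)/(d−u)
r = (97.7 − 43.3)/(43.3 − 23.1) = 54.4/20.2 = 2.6931
CL = 100·r = 269.31 %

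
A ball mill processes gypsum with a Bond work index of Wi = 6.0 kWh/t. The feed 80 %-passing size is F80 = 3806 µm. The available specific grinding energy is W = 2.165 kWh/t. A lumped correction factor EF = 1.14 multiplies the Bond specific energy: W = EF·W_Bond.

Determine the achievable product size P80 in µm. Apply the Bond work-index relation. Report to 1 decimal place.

Bond: W = 10·Wi·(1/√P80 − 1/√F80)
W_Bond = W / EF = 2.165 / 1.14 = 1.8991 kWh/t
P80^-0.5 = F80^-0.5 + W_Bond/(10 Wi)
  = 1.8991/(10·6.0) + 1/√3806 = 0.031652 + 0.016209 = 0.047861
P80 = (1/0.047861)² = 20.8937² = 436.55 µm

P80 = 436.5 µm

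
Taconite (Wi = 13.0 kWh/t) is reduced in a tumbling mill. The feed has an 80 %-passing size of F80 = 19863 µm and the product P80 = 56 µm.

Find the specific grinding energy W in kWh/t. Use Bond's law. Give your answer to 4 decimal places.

W = 10 Wi / √P80 − 10 Wi / √F80
1/√56 = 0.133631;  1/√19863 = 0.007095
W = 10·13.0·(0.133631 − 0.007095) = 16.4496 kWh/t

W = 16.4496 kWh/t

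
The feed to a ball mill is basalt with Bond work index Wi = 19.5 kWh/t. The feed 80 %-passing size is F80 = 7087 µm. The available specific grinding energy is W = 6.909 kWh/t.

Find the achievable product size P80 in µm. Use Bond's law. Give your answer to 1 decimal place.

W = 10·Wi·[P80^(−½) − F80^(−½)]
P80^-0.5 = F80^-0.5 + W/(10 Wi)
  = 6.9090/(10·19.5) + 1/√7087 = 0.035431 + 0.011879 = 0.047309
P80 = (1/0.047309)² = 21.1374² = 446.79 µm

P80 = 446.8 µm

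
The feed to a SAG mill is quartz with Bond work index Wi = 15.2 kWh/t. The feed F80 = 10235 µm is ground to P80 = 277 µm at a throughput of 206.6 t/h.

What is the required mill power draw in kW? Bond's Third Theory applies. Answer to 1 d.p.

W = 10·Wi·[P80^(−½) − F80^(−½)]
W = 10·15.2·(1/√277 − 1/√10235) = 10·15.2·(0.050200) = 7.6303 kWh/t
Power = W × throughput = 7.6303 kWh/t × 206.6 t/h = 1576.4 kW

P = 1576.4 kW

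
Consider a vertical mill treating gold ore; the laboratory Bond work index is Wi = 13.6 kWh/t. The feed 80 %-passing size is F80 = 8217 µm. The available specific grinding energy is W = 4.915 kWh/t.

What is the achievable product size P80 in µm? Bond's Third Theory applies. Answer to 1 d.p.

P80 = 449.4 µm

W = 10 Wi (P80^-0.5 − F80^-0.5)
⇒ 1/√P80 = W/(10 Wi) + 1/√F80
  = 4.9150/(10·13.6) + 1/√8217 = 0.036140 + 0.011032 = 0.047171
P80 = (1/0.047171)² = 21.1993² = 449.41 µm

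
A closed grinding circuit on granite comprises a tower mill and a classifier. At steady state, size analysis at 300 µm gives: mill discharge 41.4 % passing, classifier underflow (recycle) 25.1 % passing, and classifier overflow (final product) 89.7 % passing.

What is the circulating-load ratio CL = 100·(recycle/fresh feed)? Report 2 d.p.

CL = 296.32 %

Mass balance on the −300 µm fraction:
Fd + Rd = Ru + Fo ⇒ R/F = (o−d)/(d−u)
r = (89.7 − 41.4)/(41.4 − 25.1) = 48.3/16.3 = 2.9632
CL = 100·r = 296.32 %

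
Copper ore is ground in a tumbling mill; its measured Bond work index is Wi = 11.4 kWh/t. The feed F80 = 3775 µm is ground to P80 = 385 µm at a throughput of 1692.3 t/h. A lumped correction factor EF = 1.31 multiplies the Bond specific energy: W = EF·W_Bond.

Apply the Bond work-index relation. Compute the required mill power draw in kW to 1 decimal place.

W_Bond = 10·Wi·(1/√P₈₀ − 1/√F₈₀)
W = 10·11.4·(1/√385 − 1/√3775) = 10·11.4·(0.034689) = 3.9545 kWh/t
Corrected W = EF·W_Bond = 1.31·3.9545 = 5.1804 kWh/t
Power = W × throughput = 5.1804 kWh/t × 1692.3 t/h = 8766.9 kW

P = 8766.9 kW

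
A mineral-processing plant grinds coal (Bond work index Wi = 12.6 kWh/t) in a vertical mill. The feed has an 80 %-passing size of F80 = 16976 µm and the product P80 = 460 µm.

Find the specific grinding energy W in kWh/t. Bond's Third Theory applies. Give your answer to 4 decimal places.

W = 4.9077 kWh/t

W = 10 Wi (P80^-0.5 − F80^-0.5)
1/√460 = 0.046625;  1/√16976 = 0.007675
W = 10·12.6·(0.046625 − 0.007675) = 4.9077 kWh/t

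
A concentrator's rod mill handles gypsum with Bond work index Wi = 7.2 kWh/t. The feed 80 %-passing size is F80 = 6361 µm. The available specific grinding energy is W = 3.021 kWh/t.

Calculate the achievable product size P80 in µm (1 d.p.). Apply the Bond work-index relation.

P80 = 336.7 µm

W = 10 Wi (P80^-0.5 − F80^-0.5)
P80^-0.5 = F80^-0.5 + W/(10 Wi)
  = 3.0210/(10·7.2) + 1/√6361 = 0.041958 + 0.012538 = 0.054497
P80 = (1/0.054497)² = 18.3498² = 336.71 µm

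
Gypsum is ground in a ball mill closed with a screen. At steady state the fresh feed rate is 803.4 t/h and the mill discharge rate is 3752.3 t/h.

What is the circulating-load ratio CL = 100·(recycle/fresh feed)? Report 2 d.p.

Steady state: M = F + R.
R = M − F = 3752.3 − 803.4 = 2948.9 t/h
CL = 100·R/F = 100·2948.9/803.4 = 367.05 %

CL = 367.05 %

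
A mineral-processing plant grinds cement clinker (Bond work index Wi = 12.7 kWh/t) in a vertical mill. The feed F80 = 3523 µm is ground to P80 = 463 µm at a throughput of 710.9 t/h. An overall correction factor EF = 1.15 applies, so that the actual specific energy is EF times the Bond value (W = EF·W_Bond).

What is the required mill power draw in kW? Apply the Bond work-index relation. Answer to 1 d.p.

P = 3076.0 kW

Bond:  W = 10 Wi (1/√P − 1/√F)
W = 10·12.7·(1/√463 − 1/√3523) = 10·12.7·(0.029626) = 3.7625 kWh/t
Corrected W = EF·W_Bond = 1.15·3.7625 = 4.3269 kWh/t
Mill draw = 4.3269 × 710.9 = 3076.0 kW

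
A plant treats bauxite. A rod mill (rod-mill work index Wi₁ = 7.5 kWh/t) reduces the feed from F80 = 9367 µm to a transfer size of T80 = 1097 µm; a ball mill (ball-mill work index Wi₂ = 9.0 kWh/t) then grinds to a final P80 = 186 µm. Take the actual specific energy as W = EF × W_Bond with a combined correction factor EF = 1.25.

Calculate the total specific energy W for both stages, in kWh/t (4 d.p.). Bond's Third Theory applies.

Bond: W = 10·Wi·(1/√P80 − 1/√F80)
Stage 1 (9367→1097 µm, Wi₁=7.5): W₁ = 10·7.5·(0.030192 − 0.010332) = 1.4895 kWh/t
Stage 2 (1097→186 µm, Wi₂=9.0): W₂ = 10·9.0·(0.073324 − 0.030192) = 3.8818 kWh/t
W = W₁ + W₂ = 1.4895 + 3.8818 = 5.3713 kWh/t
With EF = 1.25: W = 5.3713·1.25 = 6.7141 kWh/t

W = 6.7141 kWh/t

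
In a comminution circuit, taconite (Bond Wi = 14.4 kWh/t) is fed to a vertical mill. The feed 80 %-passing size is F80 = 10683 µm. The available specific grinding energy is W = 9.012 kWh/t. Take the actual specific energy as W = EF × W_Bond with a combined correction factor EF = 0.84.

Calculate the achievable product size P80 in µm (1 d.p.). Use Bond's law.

P80 = 141.1 µm

W = 10 Wi (P80^-0.5 − F80^-0.5)
W_Bond = W / EF = 9.012 / 0.84 = 10.7286 kWh/t
P80^-0.5 = F80^-0.5 + W_Bond/(10 Wi)
  = 10.7286/(10·14.4) + 1/√10683 = 0.074504 + 0.009675 = 0.084179
P80 = (1/0.084179)² = 11.8794² = 141.12 µm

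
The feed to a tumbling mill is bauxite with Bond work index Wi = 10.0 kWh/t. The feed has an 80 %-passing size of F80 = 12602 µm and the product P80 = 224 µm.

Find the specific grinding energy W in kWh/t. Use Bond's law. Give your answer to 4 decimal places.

W = 5.7907 kWh/t

W = 10·Wi·[P80^(−½) − F80^(−½)]
1/√224 = 0.066815;  1/√12602 = 0.008908
W = 10·10.0·(0.066815 − 0.008908) = 5.7907 kWh/t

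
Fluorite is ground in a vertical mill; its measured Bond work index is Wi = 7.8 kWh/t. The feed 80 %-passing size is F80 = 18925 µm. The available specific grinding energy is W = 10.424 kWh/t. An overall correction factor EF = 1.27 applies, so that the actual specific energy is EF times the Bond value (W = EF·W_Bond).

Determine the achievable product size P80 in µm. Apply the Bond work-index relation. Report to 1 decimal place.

Bond:  W = 10 Wi (1/√P − 1/√F)
W_Bond = W / EF = 10.424 / 1.27 = 8.2079 kWh/t
⇒ 1/√P80 = W_Bond/(10 Wi) + 1/√F80
  = 8.2079/(10·7.8) + 1/√18925 = 0.105229 + 0.007269 = 0.112498
P80 = (1/0.112498)² = 8.8890² = 79.01 µm

P80 = 79.0 µm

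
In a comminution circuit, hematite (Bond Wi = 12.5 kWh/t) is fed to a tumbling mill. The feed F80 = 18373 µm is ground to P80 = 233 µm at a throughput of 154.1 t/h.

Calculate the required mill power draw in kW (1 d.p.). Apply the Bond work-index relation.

P = 1119.8 kW

W_Bond = 10·Wi·(1/√P₈₀ − 1/√F₈₀)
W = 10·12.5·(1/√233 − 1/√18373) = 10·12.5·(0.058135) = 7.2668 kWh/t
Power = W × throughput = 7.2668 kWh/t × 154.1 t/h = 1119.8 kW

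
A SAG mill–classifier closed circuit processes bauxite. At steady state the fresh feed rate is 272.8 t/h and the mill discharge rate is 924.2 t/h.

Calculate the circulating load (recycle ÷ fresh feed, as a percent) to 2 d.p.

CL = 238.78 %

Steady state: M = F + R.
R = M − F = 924.2 − 272.8 = 651.4 t/h
CL = 100·R/F = 100·651.4/272.8 = 238.78 %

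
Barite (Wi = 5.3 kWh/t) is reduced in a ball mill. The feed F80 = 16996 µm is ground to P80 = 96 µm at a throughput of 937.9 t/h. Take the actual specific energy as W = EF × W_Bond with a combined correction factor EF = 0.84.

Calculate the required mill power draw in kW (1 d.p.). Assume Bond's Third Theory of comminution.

Bond: W = 10·Wi·(1/√P80 − 1/√F80)
W = 10·5.3·(1/√96 − 1/√16996) = 10·5.3·(0.094392) = 5.0028 kWh/t
W_actual = 0.84 × 5.0028 = 4.2023 kWh/t
P = W·T = 4.2023·937.9 = 3941.3 kW

P = 3941.3 kW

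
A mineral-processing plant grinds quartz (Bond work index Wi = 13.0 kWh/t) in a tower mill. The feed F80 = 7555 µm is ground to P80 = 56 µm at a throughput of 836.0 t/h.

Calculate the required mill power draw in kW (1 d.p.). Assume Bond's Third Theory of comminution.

W_Bond = 10·Wi·(1/√P₈₀ − 1/√F₈₀)
W = 10·13.0·(1/√56 − 1/√7555) = 10·13.0·(0.122126) = 15.8763 kWh/t
Power = W × throughput = 15.8763 kWh/t × 836.0 t/h = 13272.6 kW

P = 13272.6 kW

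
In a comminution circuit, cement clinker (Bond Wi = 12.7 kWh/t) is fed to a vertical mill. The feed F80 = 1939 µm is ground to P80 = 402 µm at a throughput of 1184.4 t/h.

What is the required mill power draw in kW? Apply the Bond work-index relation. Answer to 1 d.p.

Bond:  W = 10 Wi (1/√P − 1/√F)
W = 10·12.7·(1/√402 − 1/√1939) = 10·12.7·(0.027166) = 3.4501 kWh/t
P = W·T = 3.4501·1184.4 = 4086.2 kW

P = 4086.2 kW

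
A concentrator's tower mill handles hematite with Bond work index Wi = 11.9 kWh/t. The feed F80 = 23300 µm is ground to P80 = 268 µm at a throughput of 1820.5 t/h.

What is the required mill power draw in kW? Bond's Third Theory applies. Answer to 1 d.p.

Bond: W = 10·Wi·(1/√P80 − 1/√F80)
W = 10·11.9·(1/√268 − 1/√23300) = 10·11.9·(0.054534) = 6.4895 kWh/t
Mill draw = 6.4895 × 1820.5 = 11814.1 kW

P = 11814.1 kW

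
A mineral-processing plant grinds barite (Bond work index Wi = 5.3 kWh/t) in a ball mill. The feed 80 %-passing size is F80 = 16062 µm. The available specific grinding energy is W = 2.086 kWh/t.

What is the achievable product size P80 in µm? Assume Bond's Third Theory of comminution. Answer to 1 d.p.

W = 10 Wi (P80^-0.5 − F80^-0.5)
⇒ 1/√P80 = W/(10 Wi) + 1/√F80
  = 2.0860/(10·5.3) + 1/√16062 = 0.039358 + 0.007890 = 0.047249
P80 = (1/0.047249)² = 21.1645² = 447.94 µm

P80 = 447.9 µm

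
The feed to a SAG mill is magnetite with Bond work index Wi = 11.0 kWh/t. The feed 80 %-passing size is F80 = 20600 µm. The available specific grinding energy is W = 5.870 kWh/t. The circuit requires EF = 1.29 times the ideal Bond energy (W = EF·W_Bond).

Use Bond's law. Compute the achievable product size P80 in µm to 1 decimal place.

P80 = 428.0 µm

W = 10 Wi (P80^-0.5 − F80^-0.5)
W_Bond = W / EF = 5.870 / 1.29 = 4.5504 kWh/t
⇒ 1/√P80 = W_Bond/(10 Wi) + 1/√F80
  = 4.5504/(10·11.0) + 1/√20600 = 0.041367 + 0.006967 = 0.048334
P80 = (1/0.048334)² = 20.6892² = 428.04 µm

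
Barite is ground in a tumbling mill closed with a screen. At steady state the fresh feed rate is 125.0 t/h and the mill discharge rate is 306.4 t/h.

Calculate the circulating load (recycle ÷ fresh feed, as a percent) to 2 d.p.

Steady state: M = F + R.
R = M − F = 306.4 − 125.0 = 181.4 t/h
CL = 100·R/F = 100·181.4/125.0 = 145.12 %

CL = 145.12 %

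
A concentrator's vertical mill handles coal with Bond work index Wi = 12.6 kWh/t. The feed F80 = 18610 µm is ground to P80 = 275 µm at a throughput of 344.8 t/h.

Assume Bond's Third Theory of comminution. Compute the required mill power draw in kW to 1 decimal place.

P = 2301.4 kW

W = 10 Wi (P80^-0.5 − F80^-0.5)
W = 10·12.6·(1/√275 − 1/√18610) = 10·12.6·(0.052972) = 6.6745 kWh/t
Mill draw = 6.6745 × 344.8 = 2301.4 kW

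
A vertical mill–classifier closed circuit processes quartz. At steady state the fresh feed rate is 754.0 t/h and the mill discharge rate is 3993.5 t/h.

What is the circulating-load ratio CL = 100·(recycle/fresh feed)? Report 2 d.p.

CL = 429.64 %

M = F + R at steady state, so:
R = M − F = 3993.5 − 754.0 = 3239.5 t/h
CL = 100·R/F = 100·3239.5/754.0 = 429.64 %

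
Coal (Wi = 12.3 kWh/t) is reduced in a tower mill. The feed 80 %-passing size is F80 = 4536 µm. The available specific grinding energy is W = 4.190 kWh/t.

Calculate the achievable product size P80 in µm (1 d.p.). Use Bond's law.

P80 = 418.0 µm

W = 10 Wi (P80^-0.5 − F80^-0.5)
1/√P80 = 1/√F80 + W/(10·Wi)
  = 4.1900/(10·12.3) + 1/√4536 = 0.034065 + 0.014848 = 0.048913
P80 = (1/0.048913)² = 20.4445² = 417.98 µm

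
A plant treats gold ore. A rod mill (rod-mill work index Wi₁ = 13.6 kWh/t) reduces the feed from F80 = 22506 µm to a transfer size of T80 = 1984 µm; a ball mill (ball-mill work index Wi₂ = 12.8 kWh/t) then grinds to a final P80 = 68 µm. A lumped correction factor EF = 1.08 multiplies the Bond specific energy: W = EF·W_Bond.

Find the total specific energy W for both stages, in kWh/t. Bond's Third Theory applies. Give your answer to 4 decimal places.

Bond: W = 10·Wi·(1/√P80 − 1/√F80)
Stage 1 (22506→1984 µm, Wi₁=13.6): W₁ = 10·13.6·(0.022451 − 0.006666) = 2.1467 kWh/t
Stage 2 (1984→68 µm, Wi₂=12.8): W₂ = 10·12.8·(0.121268 − 0.022451) = 12.6486 kWh/t
W = W₁ + W₂ = 2.1467 + 12.6486 = 14.7953 kWh/t
Corrected W = EF·W_Bond = 1.08·14.7953 = 15.9790 kWh/t

W = 15.9790 kWh/t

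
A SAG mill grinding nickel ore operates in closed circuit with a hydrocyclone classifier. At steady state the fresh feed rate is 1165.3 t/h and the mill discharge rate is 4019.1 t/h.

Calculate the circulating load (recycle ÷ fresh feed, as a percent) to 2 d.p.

Steady state: M = F + R.
R = M − F = 4019.1 − 1165.3 = 2853.8 t/h
CL = 100·R/F = 100·2853.8/1165.3 = 244.90 %

CL = 244.90 %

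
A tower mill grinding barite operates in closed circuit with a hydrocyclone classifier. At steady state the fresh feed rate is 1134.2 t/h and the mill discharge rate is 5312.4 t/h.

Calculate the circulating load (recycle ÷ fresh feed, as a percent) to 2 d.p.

M = F + R at steady state, so:
R = M − F = 5312.4 − 1134.2 = 4178.2 t/h
CL = 100·R/F = 100·4178.2/1134.2 = 368.38 %

CL = 368.38 %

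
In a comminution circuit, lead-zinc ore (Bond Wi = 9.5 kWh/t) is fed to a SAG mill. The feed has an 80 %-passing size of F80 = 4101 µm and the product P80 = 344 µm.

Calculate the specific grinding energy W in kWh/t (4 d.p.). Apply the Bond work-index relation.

W = 3.6386 kWh/t

Bond:  W = 10 Wi (1/√P − 1/√F)
1/√344 = 0.053916;  1/√4101 = 0.015615
W = 10·9.5·(0.053916 − 0.015615) = 3.6386 kWh/t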